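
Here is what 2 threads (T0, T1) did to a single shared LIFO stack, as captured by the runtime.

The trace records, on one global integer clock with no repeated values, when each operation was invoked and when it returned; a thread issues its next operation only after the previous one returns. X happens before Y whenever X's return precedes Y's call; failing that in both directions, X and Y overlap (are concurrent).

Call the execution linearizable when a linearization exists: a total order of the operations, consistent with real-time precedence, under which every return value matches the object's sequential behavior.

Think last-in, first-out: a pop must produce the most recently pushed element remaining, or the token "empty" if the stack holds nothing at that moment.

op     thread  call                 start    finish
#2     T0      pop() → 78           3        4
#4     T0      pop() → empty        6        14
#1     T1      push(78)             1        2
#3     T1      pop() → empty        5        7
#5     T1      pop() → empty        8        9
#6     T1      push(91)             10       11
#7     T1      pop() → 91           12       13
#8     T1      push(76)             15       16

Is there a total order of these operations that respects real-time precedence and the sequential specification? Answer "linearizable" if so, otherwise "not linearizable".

one valid linearization: #1, #2, #3, #4, #5, #6, #7, #8
1. #1 push(78), leaving stack <78>
2. #2 pop() → 78, leaving stack <>
3. #3 pop() → empty, leaving stack <>
4. #4 pop() → empty, leaving stack <>
5. #5 pop() → empty, leaving stack <>
6. #6 push(91), leaving stack <91>
7. #7 pop() → 91, leaving stack <>
8. #8 push(76), leaving stack <76>

linearizable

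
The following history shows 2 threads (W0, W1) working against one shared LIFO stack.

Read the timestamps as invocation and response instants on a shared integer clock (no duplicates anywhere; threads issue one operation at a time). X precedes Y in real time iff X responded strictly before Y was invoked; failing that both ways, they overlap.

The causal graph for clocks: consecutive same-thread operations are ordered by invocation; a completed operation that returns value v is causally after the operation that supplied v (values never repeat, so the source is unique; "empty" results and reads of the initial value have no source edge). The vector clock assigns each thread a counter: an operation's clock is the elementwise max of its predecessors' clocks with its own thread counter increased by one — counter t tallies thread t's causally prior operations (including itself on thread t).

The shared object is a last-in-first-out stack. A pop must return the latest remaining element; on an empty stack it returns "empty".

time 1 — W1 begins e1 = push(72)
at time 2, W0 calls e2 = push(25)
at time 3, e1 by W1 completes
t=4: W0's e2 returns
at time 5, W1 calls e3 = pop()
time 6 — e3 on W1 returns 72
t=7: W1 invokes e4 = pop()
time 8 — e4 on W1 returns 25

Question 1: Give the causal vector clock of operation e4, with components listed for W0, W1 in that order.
e1 (invocation 1): nothing precedes it; W1's component alone gives (0, 1)
e2 (invocation 2): nothing precedes it; W0's component alone gives (1, 0)
merge at e3 (invoked 5): VC(e1)=(0, 1), own-thread bump on W1 → (0, 2)
merge at e4 (invoked 7): VC(e2)=(1, 0), VC(e3)=(0, 2), own-thread bump on W1 → (1, 3)
target: VC(e4) = (1, 3)

(1, 3)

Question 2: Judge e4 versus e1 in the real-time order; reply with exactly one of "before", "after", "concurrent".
e4 spans [7,8], e1 spans [1,3]
resp(e1)=3 < inv(e4)=7

after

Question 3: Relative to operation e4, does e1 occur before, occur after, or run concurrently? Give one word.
e1 spans [1,3], e4 spans [7,8]
resp(e1)=3 < inv(e4)=7

before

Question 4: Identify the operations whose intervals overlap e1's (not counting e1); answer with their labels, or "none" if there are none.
e1 runs from 1 to 3; window-overlapping ops are concurrent
e2 [2,4]: concurrent
e3 [5,6]: after
e4 [7,8]: after

e2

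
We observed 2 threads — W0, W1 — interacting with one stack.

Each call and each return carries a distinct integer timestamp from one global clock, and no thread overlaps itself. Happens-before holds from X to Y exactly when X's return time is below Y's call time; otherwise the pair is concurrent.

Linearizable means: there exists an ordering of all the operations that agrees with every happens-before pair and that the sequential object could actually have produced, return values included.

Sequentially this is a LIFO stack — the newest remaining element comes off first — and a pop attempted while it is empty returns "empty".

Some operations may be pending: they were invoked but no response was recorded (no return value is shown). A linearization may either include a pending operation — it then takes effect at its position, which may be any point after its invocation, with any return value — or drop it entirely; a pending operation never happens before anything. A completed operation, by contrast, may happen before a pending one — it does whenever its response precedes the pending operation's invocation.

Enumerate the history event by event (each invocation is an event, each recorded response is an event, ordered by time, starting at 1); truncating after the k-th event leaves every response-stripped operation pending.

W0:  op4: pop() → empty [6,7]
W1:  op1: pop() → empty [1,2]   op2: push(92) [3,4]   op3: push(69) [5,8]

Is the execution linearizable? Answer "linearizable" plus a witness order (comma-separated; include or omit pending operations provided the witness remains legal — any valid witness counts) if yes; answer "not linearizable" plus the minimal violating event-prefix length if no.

events 1..6 are fine; event 7 — the response of op4 at time 7 — makes the prefix non-linearizable
one real-time candidate order over the 3 completed operations — the stack replay rejects it
no completion choice of the 1 pending operation (op3) rescues it — every subset was tried
one such order, op1, op2, op4 (pending dropped), breaks at step 3 where op4 pop() → empty is illegal

not linearizable — minimal violating prefix: 7 events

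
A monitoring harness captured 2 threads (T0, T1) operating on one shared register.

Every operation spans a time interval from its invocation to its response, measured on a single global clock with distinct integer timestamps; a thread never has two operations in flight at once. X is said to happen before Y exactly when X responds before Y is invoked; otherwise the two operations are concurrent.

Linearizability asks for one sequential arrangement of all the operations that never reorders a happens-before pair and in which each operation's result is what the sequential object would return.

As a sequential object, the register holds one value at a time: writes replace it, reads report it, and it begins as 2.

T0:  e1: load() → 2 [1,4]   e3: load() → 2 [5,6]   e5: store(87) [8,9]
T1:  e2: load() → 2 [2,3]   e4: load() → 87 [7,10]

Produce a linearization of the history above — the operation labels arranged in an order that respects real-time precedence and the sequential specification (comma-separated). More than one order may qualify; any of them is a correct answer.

e1, e2, e3, e5, e4

after step 1 (e1 load() → 2): value 2
after step 2 (e2 load() → 2): value 2
after step 3 (e3 load() → 2): value 2
after step 4 (e5 store(87)): value 87
after step 5 (e4 load() → 87): value 87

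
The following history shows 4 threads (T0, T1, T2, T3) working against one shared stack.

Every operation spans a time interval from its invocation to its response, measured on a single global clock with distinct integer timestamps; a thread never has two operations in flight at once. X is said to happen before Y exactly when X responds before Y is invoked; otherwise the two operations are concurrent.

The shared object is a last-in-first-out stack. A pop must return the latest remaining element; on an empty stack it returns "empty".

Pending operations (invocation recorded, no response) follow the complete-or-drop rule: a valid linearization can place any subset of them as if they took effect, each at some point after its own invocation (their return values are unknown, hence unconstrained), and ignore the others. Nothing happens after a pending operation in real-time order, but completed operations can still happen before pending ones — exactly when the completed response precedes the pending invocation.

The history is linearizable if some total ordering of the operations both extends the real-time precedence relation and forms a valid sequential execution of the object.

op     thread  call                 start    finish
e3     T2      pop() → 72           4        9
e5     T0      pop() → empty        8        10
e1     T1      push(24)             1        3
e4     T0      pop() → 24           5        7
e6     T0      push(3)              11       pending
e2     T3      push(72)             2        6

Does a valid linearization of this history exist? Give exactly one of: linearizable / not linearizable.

linearizable

a witness: e1, e2, e3, e4, e5
step 1: e1 push(24) — stack <24>
step 2: e2 push(72) — stack <24,72>
step 3: e3 pop() → 72 — stack <24>
step 4: e4 pop() → 24 — stack <>
step 5: e5 pop() → empty — stack <>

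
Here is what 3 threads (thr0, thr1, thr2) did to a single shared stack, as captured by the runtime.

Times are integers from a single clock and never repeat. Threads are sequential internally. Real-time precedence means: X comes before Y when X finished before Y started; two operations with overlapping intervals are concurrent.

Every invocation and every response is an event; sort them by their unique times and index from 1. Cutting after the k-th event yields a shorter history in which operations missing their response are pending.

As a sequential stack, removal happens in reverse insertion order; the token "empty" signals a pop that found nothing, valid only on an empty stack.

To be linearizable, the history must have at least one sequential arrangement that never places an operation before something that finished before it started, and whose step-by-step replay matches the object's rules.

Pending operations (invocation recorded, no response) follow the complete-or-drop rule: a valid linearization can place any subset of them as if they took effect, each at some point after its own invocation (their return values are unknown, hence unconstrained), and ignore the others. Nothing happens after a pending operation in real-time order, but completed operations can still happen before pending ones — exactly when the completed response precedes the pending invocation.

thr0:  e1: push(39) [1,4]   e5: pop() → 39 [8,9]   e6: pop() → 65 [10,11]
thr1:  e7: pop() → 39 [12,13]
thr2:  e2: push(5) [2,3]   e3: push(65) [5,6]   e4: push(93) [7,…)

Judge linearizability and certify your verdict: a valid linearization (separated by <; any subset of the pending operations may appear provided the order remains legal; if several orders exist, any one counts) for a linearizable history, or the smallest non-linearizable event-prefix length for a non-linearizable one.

not linearizable — minimal violating prefix: 9 events

the violation lands at event 9, e5's response at time 9: events 1..8 linearize, events 1..9 do not
4 completed operations, 2 real-time-consistent orders — every stack replay fails
including or dropping the 1 pending operation (e4) in any combination fails
e.g. e1, e2, e3, e5 (pending dropped): illegal at step 4, since e5 pop() → 39 cannot apply there
e.g. e2, e1, e3, e5 (pending dropped): illegal at step 4, since e5 pop() → 39 cannot apply there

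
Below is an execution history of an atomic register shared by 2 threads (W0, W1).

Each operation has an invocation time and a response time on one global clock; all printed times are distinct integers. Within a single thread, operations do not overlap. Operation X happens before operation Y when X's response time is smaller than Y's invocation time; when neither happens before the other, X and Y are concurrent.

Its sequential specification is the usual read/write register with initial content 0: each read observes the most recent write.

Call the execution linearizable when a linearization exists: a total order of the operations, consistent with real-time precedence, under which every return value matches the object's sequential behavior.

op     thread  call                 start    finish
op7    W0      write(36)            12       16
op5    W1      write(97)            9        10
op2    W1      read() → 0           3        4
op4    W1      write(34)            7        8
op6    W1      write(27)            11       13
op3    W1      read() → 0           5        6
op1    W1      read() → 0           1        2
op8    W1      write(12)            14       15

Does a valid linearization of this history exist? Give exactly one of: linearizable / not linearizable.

witness order: op1, op2, op3, op4, op5, op6, op7, op8
after step 1 (op1 read() → 0): value 0
after step 2 (op2 read() → 0): value 0
after step 3 (op3 read() → 0): value 0
after step 4 (op4 write(34)): value 34
after step 5 (op5 write(97)): value 97
after step 6 (op6 write(27)): value 27
after step 7 (op7 write(36)): value 36
after step 8 (op8 write(12)): value 12

linearizable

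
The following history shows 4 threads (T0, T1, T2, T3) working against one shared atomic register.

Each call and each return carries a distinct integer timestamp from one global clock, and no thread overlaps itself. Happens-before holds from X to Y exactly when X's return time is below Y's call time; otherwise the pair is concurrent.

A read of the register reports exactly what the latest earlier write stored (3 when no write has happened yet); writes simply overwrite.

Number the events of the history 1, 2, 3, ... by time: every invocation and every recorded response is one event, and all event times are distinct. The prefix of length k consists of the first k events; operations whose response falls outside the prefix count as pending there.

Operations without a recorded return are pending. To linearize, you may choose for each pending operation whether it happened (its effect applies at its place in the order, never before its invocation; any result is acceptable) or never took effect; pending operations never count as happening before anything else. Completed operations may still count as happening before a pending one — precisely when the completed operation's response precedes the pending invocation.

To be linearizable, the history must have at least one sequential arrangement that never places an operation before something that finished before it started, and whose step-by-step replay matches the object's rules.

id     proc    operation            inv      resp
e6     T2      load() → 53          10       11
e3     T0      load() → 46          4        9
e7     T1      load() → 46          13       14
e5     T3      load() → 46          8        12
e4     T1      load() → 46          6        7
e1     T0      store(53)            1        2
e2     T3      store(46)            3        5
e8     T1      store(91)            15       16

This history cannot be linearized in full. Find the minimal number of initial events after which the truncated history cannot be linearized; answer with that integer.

11

events 1..10 are still linearizable — one witness is e1, e2, e3, e4:
1. e1 store(53), leaving value 53
2. e2 store(46), leaving value 46
3. e3 load() → 46, leaving value 46
4. e4 load() → 46, leaving value 46
once event 11 joins (e6's response, time 11), exhaustive search finds no witness
no escape via the 1 pending operation (e5): every completion choice fails
e.g. e1, e2, e3, e4, e6 (pending dropped): illegal at step 5, since e6 load() → 53 cannot apply there
e.g. e1, e2, e4, e3, e6 (pending dropped): illegal at step 5, since e6 load() → 53 cannot apply there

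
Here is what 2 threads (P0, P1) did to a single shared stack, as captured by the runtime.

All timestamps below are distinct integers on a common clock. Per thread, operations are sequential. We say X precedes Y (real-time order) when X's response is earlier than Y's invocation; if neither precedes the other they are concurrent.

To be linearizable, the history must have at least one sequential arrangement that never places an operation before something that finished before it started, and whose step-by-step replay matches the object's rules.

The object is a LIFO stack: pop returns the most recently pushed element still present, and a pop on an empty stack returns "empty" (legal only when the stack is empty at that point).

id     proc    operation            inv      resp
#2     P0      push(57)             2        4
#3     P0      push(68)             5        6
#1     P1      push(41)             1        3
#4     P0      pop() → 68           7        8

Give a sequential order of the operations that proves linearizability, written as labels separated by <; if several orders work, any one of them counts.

1. #1 push(41), leaving stack <41>
2. #2 push(57), leaving stack <41,57>
3. #3 push(68), leaving stack <41,57,68>
4. #4 pop() → 68, leaving stack <41,57>

#1 < #2 < #3 < #4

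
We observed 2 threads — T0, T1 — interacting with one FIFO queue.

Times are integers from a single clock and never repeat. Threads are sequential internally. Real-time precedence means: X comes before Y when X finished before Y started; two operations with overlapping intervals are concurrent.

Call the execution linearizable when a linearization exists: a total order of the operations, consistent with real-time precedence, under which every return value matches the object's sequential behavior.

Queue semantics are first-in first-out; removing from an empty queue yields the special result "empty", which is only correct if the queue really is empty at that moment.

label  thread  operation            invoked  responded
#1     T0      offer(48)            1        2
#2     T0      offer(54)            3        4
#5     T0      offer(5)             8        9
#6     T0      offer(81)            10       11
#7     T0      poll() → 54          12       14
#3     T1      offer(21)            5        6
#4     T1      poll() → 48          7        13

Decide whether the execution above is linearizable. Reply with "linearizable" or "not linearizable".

witness order: #1, #2, #3, #4, #5, #6, #7
1. #1 offer(48), leaving queue <48>
2. #2 offer(54), leaving queue <48,54>
3. #3 offer(21), leaving queue <48,54,21>
4. #4 poll() → 48, leaving queue <54,21>
5. #5 offer(5), leaving queue <54,21,5>
6. #6 offer(81), leaving queue <54,21,5,81>
7. #7 poll() → 54, leaving queue <21,5,81>

linearizable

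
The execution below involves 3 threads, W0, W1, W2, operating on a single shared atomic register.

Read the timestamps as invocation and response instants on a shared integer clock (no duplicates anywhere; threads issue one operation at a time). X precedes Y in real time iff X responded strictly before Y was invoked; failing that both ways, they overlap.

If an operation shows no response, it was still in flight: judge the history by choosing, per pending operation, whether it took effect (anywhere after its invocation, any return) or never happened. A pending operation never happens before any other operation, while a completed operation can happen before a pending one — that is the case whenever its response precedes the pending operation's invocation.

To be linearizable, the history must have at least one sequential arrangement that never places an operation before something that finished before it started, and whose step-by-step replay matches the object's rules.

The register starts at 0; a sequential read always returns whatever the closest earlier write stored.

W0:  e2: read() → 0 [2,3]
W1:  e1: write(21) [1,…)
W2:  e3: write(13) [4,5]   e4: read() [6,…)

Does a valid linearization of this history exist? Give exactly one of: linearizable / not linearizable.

witness order: e2, e1, e3
after step 1 (e2 read() → 0): value 0
after step 2 (e1 write(21) (pending, included)): value 21
after step 3 (e3 write(13)): value 13

linearizable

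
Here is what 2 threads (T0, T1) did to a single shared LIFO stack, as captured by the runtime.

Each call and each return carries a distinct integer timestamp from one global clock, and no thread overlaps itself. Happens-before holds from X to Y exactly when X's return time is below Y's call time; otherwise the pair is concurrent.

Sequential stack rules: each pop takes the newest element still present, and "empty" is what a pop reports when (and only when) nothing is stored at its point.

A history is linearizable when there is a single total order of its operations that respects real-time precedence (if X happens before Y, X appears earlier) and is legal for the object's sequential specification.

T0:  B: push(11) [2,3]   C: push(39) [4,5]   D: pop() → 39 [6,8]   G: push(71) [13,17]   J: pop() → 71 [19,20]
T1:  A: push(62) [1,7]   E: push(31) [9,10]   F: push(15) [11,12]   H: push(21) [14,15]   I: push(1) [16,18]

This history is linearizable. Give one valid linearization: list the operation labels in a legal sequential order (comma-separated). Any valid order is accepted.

A, B, C, D, E, F, H, I, G, J

1. A push(62), leaving stack <62>
2. B push(11), leaving stack <62,11>
3. C push(39), leaving stack <62,11,39>
4. D pop() → 39, leaving stack <62,11>
5. E push(31), leaving stack <62,11,31>
6. F push(15), leaving stack <62,11,31,15>
7. H push(21), leaving stack <62,11,31,15,21>
8. I push(1), leaving stack <62,11,31,15,21,1>
9. G push(71), leaving stack <62,11,31,15,21,1,71>
10. J pop() → 71, leaving stack <62,11,31,15,21,1>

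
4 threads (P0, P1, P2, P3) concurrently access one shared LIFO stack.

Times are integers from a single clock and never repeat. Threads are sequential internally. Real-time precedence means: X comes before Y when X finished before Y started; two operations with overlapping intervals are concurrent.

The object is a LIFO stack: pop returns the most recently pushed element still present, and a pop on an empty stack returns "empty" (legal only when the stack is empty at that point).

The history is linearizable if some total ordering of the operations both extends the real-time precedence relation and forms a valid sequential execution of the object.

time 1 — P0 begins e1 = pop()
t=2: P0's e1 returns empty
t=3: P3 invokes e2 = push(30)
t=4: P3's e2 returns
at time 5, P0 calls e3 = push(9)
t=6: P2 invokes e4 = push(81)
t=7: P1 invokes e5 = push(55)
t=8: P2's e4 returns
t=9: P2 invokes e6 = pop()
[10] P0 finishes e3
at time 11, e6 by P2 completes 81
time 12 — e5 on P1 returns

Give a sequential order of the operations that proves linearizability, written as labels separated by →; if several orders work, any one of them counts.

after step 1 (e1 pop() → empty): stack <>
after step 2 (e2 push(30)): stack <30>
after step 3 (e3 push(9)): stack <30,9>
after step 4 (e4 push(81)): stack <30,9,81>
after step 5 (e6 pop() → 81): stack <30,9>
after step 6 (e5 push(55)): stack <30,9,55>

e1 → e2 → e3 → e4 → e6 → e5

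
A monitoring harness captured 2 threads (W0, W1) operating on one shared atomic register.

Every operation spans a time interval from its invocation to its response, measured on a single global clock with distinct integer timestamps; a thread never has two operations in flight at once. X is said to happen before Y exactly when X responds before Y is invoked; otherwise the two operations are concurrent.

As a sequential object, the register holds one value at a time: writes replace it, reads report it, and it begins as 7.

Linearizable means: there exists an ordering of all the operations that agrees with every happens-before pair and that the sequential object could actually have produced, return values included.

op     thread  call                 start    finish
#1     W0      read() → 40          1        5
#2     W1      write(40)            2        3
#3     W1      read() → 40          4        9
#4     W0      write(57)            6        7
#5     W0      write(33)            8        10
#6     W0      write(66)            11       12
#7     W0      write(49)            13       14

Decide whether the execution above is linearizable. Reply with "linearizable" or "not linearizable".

a witness: #2, #1, #3, #4, #5, #6, #7
after step 1 (#2 write(40)): value 40
after step 2 (#1 read() → 40): value 40
after step 3 (#3 read() → 40): value 40
after step 4 (#4 write(57)): value 57
after step 5 (#5 write(33)): value 33
after step 6 (#6 write(66)): value 66
after step 7 (#7 write(49)): value 49

linearizable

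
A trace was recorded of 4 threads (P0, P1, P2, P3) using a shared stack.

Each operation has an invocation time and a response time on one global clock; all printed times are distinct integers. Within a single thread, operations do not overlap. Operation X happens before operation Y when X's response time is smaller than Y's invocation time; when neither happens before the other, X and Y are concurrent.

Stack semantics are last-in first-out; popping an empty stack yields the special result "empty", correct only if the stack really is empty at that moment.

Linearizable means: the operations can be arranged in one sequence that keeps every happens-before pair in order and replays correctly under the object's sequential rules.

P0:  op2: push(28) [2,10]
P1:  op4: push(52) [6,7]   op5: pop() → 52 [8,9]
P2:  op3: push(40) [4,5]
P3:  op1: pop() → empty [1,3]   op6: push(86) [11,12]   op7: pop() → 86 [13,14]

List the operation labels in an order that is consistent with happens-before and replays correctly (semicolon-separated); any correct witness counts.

step 1: op1 pop() → empty — stack <>
step 2: op2 push(28) — stack <28>
step 3: op3 push(40) — stack <28,40>
step 4: op4 push(52) — stack <28,40,52>
step 5: op5 pop() → 52 — stack <28,40>
step 6: op6 push(86) — stack <28,40,86>
step 7: op7 pop() → 86 — stack <28,40>

op1; op2; op3; op4; op5; op6; op7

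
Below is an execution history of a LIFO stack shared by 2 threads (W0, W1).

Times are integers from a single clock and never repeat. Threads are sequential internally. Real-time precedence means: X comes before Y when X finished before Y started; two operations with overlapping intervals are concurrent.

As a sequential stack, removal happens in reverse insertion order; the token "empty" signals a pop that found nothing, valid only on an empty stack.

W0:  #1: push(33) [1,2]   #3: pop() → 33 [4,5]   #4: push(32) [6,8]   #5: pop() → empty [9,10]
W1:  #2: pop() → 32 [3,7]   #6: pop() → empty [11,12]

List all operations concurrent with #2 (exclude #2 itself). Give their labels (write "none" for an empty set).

#3, #4

#2 spans [3,7]; an op avoiding the whole window 3..7 is ordered, any other is concurrent
#1 [1,2]: before
#3 [4,5]: concurrent
#4 [6,8]: concurrent
#5 [9,10]: after
#6 [11,12]: after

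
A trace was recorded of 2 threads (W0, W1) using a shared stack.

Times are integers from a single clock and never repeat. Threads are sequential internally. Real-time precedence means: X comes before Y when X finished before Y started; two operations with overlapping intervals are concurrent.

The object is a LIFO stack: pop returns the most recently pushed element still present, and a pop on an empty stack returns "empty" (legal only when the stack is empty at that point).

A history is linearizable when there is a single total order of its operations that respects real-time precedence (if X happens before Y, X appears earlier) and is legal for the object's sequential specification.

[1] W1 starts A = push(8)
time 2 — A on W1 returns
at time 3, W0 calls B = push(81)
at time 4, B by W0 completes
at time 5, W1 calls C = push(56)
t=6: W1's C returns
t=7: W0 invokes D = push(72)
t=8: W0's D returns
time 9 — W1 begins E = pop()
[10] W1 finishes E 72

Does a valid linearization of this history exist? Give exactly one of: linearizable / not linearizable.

linearizable

a witness: A, B, C, D, E
1. A push(8), leaving stack <8>
2. B push(81), leaving stack <8,81>
3. C push(56), leaving stack <8,81,56>
4. D push(72), leaving stack <8,81,56,72>
5. E pop() → 72, leaving stack <8,81,56>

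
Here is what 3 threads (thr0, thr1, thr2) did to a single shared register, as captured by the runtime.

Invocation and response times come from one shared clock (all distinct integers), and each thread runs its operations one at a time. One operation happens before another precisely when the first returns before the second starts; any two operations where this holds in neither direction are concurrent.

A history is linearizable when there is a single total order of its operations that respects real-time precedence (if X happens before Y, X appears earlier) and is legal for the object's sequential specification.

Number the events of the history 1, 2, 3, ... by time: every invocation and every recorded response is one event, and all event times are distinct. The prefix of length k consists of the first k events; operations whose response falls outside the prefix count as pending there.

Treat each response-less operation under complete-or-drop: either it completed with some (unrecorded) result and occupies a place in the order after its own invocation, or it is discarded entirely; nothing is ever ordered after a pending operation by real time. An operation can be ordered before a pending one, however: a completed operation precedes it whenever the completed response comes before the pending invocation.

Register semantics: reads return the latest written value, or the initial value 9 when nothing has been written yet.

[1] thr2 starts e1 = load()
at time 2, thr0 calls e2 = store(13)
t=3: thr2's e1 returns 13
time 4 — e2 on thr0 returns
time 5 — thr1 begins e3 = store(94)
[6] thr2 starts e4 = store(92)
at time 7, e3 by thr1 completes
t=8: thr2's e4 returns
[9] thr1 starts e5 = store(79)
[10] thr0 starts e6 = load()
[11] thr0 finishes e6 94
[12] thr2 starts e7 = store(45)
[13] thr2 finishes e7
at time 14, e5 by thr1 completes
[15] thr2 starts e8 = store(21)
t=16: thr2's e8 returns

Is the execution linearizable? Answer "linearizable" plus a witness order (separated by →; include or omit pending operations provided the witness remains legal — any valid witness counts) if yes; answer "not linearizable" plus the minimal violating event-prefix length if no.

step 1: e2 store(13) — value 13
step 2: e1 load() → 13 — value 13
step 3: e4 store(92) — value 92
step 4: e3 store(94) — value 94
step 5: e6 load() → 94 — value 94
step 6: e5 store(79) — value 79
step 7: e7 store(45) — value 45
step 8: e8 store(21) — value 21

linearizable — witness: e2 → e1 → e4 → e3 → e6 → e5 → e7 → e8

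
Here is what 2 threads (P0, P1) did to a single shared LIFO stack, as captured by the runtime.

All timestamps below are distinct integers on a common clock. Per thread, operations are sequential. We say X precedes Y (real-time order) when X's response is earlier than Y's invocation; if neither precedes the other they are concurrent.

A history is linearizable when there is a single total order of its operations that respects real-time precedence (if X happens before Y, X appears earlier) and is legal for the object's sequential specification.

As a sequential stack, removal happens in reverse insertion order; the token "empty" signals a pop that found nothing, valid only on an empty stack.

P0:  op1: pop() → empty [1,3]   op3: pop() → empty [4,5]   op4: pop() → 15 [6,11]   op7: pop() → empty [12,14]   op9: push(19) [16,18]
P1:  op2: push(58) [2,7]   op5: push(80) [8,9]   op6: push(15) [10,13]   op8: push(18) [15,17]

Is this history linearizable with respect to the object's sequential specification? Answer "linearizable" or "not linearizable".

not linearizable

cut after 13 events: linearizable; cut after 14 events (op7 responds, time 14): not linearizable
every one of the 17 real-time-consistent orders over 7 completed LIFO stack ops fails the sequential spec
e.g. op1, op2, op3, op4, op5, op6, op7: illegal at step 3, since op3 pop() → empty cannot apply there
e.g. op1, op2, op3, op4, op5, op7, op6: illegal at step 3, since op3 pop() → empty cannot apply there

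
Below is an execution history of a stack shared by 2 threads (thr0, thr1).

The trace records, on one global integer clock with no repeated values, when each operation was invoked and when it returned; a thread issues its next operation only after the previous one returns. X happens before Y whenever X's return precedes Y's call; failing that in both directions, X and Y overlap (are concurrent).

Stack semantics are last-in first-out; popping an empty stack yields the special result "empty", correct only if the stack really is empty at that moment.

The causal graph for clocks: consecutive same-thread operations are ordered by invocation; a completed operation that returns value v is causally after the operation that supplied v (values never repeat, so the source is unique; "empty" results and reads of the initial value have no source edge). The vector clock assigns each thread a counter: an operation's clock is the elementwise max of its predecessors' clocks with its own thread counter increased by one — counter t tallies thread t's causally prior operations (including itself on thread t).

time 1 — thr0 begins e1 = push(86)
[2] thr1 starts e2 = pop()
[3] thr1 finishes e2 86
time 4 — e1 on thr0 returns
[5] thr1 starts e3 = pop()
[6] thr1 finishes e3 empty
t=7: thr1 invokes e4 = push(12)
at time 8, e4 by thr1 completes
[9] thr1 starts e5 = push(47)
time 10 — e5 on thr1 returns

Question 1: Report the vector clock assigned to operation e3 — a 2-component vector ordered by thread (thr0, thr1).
no predecessors for e1 (invoked 1): thr0 increments from zero → (1, 0)
invoked at 2, e2 merges VC(e1)=(1, 0) and bumps thr1's slot → (1, 1)
invoked at 5, e3 merges VC(e2)=(1, 1) and bumps thr1's slot → (1, 2)
invoked at 7, e4 merges VC(e3)=(1, 2) and bumps thr1's slot → (1, 3)
invoked at 9, e5 merges VC(e4)=(1, 3) and bumps thr1's slot → (1, 4)
target: VC(e3) = (1, 2)

(1, 2)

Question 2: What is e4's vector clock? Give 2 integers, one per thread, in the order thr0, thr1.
VC(e1, invoked at 1): no causal predecessors; +1 on thr0 → (1, 0)
e2, invoked 2, takes VC(e1)=(1, 0) under max, adds 1 for thr1 → (1, 1)
e3, invoked 5, takes VC(e2)=(1, 1) under max, adds 1 for thr1 → (1, 2)
e4, invoked 7, takes VC(e3)=(1, 2) under max, adds 1 for thr1 → (1, 3)
e5, invoked 9, takes VC(e4)=(1, 3) under max, adds 1 for thr1 → (1, 4)
target: VC(e4) = (1, 3)

(1, 3)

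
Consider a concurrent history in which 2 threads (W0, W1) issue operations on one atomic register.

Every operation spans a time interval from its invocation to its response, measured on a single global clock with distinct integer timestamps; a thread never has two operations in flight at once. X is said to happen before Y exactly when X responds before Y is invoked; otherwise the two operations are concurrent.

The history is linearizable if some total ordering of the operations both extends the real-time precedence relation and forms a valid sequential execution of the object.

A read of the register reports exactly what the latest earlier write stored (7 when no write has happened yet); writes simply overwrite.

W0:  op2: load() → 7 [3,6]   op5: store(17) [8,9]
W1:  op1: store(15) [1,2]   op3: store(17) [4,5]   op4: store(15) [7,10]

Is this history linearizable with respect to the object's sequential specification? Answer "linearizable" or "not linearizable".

through event 5 a valid linearization exists; event 6 (op2 responding at time 6) ends that
2 orders of the 3 completed atomic register ops respect real time; none is legal
e.g. op1, op2, op3: illegal at step 2, since op2 load() → 7 cannot apply there
e.g. op1, op3, op2: illegal at step 3, since op2 load() → 7 cannot apply there

not linearizable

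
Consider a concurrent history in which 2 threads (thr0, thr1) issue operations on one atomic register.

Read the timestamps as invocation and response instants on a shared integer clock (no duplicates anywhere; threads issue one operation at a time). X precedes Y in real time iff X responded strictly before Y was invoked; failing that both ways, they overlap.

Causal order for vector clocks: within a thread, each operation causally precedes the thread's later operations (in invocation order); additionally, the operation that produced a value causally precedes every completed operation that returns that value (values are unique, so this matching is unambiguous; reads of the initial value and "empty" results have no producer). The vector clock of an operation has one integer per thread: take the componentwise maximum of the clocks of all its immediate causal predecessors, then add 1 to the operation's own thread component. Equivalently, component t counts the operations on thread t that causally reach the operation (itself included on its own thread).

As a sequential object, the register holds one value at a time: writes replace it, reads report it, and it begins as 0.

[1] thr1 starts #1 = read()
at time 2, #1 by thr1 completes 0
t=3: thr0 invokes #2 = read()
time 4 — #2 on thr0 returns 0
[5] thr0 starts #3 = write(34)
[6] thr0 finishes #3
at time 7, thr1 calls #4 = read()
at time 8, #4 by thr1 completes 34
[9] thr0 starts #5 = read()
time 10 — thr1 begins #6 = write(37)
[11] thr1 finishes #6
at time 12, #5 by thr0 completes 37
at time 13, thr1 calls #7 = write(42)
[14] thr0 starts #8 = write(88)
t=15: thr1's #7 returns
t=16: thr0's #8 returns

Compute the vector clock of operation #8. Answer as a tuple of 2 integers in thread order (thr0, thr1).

(4, 3)

#1 (invocation 1): nothing precedes it; thr1's component alone gives (0, 1)
#2 (invocation 3): nothing precedes it; thr0's component alone gives (1, 0)
#3, invoked 5, takes VC(#2)=(1, 0) under max, adds 1 for thr0 → (2, 0)
#4, invoked 7, takes VC(#1)=(0, 1), VC(#3)=(2, 0) under max, adds 1 for thr1 → (2, 2)
#6, invoked 10, takes VC(#4)=(2, 2) under max, adds 1 for thr1 → (2, 3)
#7, invoked 13, takes VC(#6)=(2, 3) under max, adds 1 for thr1 → (2, 4)
#5, invoked 9, takes VC(#3)=(2, 0), VC(#6)=(2, 3) under max, adds 1 for thr0 → (3, 3)
#8, invoked 14, takes VC(#5)=(3, 3) under max, adds 1 for thr0 → (4, 3)
target: VC(#8) = (4, 3)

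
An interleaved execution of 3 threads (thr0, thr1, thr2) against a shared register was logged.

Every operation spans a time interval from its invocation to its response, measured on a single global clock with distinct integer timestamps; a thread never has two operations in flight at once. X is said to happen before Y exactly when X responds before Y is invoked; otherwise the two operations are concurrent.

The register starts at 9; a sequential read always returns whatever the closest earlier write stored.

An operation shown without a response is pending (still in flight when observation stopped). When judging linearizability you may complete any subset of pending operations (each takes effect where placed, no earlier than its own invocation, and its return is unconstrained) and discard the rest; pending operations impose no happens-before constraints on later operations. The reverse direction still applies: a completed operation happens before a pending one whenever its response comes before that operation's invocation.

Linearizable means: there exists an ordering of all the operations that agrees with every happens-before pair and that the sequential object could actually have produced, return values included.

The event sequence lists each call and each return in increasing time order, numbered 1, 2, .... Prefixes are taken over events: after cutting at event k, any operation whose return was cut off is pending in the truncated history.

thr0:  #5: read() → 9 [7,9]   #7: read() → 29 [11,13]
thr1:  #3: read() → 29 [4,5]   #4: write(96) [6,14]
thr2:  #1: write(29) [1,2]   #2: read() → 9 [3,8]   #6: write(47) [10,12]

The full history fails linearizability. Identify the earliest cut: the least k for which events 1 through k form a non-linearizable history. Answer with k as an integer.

8

a valid linearization of events 1..7 exists, for instance #1, #2, #3:
1. #1 write(29), leaving value 29
2. #2 read() (pending, included), leaving value 29
3. #3 read() → 29, leaving value 29
event 8 — #2's response, time 8 — after it, nothing linearizes
include/drop combinations of the 2 pending operations (#4, #5) were all tried; none helps
sample order #1, #2, #3 (pending dropped) stalls at step 2 — #2 read() → 9 has no legal effect
sample order #1, #3, #2 (pending dropped) stalls at step 3 — #2 read() → 9 has no legal effect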